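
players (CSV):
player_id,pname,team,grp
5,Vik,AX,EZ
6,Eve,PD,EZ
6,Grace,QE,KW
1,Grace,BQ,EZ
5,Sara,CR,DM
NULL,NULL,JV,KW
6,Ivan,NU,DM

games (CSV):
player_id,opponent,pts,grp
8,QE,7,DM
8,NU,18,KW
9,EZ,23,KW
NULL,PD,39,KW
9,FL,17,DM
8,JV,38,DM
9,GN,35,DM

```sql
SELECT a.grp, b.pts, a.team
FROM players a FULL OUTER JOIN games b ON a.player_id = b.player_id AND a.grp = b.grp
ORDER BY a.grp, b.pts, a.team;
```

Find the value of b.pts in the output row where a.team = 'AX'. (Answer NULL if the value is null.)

NULL

FULL OUTER JOIN keeps every row from both sides; unmatched rows get NULL for the other side's columns.
Matching on a.player_id = b.player_id AND a.grp = b.grp. A NULL in a compared column never satisfies the condition.
- a[0] player_id=5, grp=EZ → no match; kept with NULLs on the b side.
- a[1] player_id=6, grp=EZ → no match; kept with NULLs on the b side.
- a[2] player_id=6, grp=KW → no match; kept with NULLs on the b side.
- a[3] player_id=1, grp=EZ → no match; kept with NULLs on the b side.
- a[4] player_id=5, grp=DM → no match; kept with NULLs on the b side.
- a[5] player_id=NULL, grp=KW → no match; kept with NULLs on the b side.
- a[6] player_id=6, grp=DM → no match; kept with NULLs on the b side.
- 7 b row(s) had no a match → kept, a columns NULL.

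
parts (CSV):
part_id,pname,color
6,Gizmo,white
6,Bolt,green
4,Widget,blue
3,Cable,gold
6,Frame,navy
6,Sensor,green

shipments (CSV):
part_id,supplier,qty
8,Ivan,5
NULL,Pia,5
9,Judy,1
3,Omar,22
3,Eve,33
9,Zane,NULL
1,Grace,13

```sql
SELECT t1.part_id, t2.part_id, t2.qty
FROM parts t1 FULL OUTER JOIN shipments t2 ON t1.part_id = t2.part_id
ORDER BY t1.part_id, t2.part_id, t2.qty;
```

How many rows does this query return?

12

FULL OUTER JOIN keeps every row from both sides; unmatched rows get NULL for the other side's columns.
Matching on t1.part_id = t2.part_id. A NULL in a compared column never satisfies the condition.
- t1 row (part_id=6): no match → kept, t2 columns NULL.
- t1 row (part_id=6): no match → kept, t2 columns NULL.
- t1 row (part_id=4): no match → kept, t2 columns NULL.
- t1 row (part_id=3): matches 2 t2 row(s) → 2 output row(s).
- t1 row (part_id=6): no match → kept, t2 columns NULL.
- t1 row (part_id=6): no match → kept, t2 columns NULL.
- 5 t2 row(s) had no t1 match → kept, t1 columns NULL.
Total: 2 matched + 10 padded = 12 rows.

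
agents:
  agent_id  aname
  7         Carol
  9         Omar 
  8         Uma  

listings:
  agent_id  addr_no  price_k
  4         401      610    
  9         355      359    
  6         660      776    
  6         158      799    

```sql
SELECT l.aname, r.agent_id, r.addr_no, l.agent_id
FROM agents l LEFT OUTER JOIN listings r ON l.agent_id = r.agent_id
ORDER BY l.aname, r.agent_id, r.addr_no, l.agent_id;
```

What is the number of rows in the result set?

3

LEFT JOIN keeps every row from `agents`; unmatched rows get NULL for `listings`'s columns.
Matching on l.agent_id = r.agent_id.
- agent_id=7: no r row matches, row kept with r columns NULL.
- agent_id=9: 1 matching r row(s), so 1 row(s) emitted.
- agent_id=8: no r row matches, row kept with r columns NULL.
Total: 1 matched + 2 padded = 3 rows.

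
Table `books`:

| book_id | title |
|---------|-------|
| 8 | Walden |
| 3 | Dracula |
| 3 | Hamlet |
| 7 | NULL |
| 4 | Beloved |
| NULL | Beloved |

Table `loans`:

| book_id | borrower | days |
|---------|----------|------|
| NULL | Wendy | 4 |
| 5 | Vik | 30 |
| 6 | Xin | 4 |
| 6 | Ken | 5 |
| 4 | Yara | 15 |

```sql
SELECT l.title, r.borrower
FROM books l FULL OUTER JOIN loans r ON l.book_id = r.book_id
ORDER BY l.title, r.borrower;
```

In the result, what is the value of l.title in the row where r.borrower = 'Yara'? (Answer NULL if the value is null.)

FULL OUTER JOIN keeps every row from both sides; unmatched rows get NULL for the other side's columns.
Matching on l.book_id = r.book_id. A NULL in a compared column never satisfies the condition.
- l (book_id=8) has no partner → padded with NULL.
- l (book_id=3) has no partner → padded with NULL.
- l (book_id=3) has no partner → padded with NULL.
- l (book_id=7) has no partner → padded with NULL.
- l (book_id=4) pairs with 1 row(s) of r.
- l (book_id=NULL) has no partner → padded with NULL.
- plus 4 unmatched r row(s), each kept with NULL l columns.

Beloved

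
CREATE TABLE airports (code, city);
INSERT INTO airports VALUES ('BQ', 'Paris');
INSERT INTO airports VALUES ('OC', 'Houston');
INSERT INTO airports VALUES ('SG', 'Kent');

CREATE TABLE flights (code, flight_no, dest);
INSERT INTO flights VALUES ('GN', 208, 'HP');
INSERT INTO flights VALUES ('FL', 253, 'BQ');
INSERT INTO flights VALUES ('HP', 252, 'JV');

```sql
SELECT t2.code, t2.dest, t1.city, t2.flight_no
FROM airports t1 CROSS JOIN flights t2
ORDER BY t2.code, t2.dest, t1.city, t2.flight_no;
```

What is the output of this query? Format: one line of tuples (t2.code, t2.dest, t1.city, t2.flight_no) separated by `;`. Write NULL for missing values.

(FL, BQ, Houston, 253); (FL, BQ, Kent, 253); (FL, BQ, Paris, 253); (GN, HP, Houston, 208); (GN, HP, Kent, 208); (GN, HP, Paris, 208); (HP, JV, Houston, 252); (HP, JV, Kent, 252); (HP, JV, Paris, 252)

CROSS JOIN pairs every row of `airports` with every row of `flights`: 3 × 3 = 9 rows.
After projecting and ordering:
t2.code | t2.dest | t1.city | t2.flight_no
FL | BQ | Houston | 253
FL | BQ | Kent | 253
FL | BQ | Paris | 253
GN | HP | Houston | 208
GN | HP | Kent | 208
GN | HP | Paris | 208
HP | JV | Houston | 252
HP | JV | Kent | 252
HP | JV | Paris | 252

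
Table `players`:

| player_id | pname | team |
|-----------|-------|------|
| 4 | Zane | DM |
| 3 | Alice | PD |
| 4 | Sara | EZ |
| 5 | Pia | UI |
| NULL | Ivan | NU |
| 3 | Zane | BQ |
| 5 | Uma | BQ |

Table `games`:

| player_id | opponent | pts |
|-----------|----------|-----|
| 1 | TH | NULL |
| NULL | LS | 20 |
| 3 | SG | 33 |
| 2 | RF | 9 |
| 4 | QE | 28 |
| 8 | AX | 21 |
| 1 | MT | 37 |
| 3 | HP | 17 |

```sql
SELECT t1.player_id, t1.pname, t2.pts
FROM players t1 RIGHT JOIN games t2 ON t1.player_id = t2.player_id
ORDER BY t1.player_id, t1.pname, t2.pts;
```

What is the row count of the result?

11

RIGHT JOIN keeps every row from `games`; unmatched rows get NULL for `players`'s columns.
Matching on t1.player_id = t2.player_id. A NULL in a compared column never satisfies the condition.
- t1[0] player_id=4 → 1 match(es) in t2 → 1 row(s).
- t1[1] player_id=3 → 2 match(es) in t2 → 2 row(s).
- t1[2] player_id=4 → 1 match(es) in t2 → 1 row(s).
- t1[3] player_id=5 → no match.
- t1[4] player_id=NULL → no match.
- t1[5] player_id=3 → 2 match(es) in t2 → 2 row(s).
- t1[6] player_id=5 → no match.
- plus 5 unmatched t2 row(s), each kept with NULL t1 columns.
Total: 6 matched + 5 padded = 11 rows.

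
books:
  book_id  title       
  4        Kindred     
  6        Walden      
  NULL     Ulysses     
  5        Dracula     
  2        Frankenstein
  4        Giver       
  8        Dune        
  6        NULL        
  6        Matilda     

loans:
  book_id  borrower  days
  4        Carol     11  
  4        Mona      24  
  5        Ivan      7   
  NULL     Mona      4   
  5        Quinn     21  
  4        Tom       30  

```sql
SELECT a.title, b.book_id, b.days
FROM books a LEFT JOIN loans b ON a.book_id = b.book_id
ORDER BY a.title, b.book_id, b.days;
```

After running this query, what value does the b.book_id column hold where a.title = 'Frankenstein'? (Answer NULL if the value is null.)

LEFT JOIN keeps every row from `books`; unmatched rows get NULL for `loans`'s columns.
Matching on a.book_id = b.book_id. A NULL in a compared column never satisfies the condition.
- book_id=4: 3 matching b row(s), so 3 row(s) emitted.
- book_id=6: no b row matches, row kept with b columns NULL.
- book_id=NULL: no b row matches, row kept with b columns NULL.
- book_id=5: 2 matching b row(s), so 2 row(s) emitted.
- book_id=2: no b row matches, row kept with b columns NULL.
- book_id=4: 3 matching b row(s), so 3 row(s) emitted.
- book_id=8: no b row matches, row kept with b columns NULL.
- book_id=6: no b row matches, row kept with b columns NULL.
- book_id=6: no b row matches, row kept with b columns NULL.

NULL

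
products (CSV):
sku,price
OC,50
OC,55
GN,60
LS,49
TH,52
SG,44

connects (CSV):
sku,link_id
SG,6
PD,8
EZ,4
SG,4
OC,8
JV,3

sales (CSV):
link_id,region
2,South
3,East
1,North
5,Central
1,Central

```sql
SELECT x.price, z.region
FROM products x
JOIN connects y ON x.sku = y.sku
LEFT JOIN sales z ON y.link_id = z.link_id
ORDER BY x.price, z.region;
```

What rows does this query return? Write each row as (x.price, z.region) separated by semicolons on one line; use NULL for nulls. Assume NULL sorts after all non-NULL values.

Joins associate left-to-right: products INNER JOIN connects on sku gives 4 intermediate row(s).
Then LEFT JOIN `sales z` on link_id: each of those 4 rows is kept; rows whose y.link_id has no match in z get NULL for z's columns.

(44, NULL); (44, NULL); (50, NULL); (55, NULL)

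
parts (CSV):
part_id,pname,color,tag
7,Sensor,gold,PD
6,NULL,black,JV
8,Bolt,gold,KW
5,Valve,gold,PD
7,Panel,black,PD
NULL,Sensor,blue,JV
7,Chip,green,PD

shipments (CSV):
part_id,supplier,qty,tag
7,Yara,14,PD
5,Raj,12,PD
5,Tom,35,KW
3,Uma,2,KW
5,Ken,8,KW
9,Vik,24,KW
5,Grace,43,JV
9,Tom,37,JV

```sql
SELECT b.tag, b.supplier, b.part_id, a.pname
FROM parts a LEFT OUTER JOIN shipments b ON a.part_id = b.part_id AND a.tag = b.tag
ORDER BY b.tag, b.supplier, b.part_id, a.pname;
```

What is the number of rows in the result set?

7

LEFT JOIN keeps every row from `parts`; unmatched rows get NULL for `shipments`'s columns.
Matching on a.part_id = b.part_id AND a.tag = b.tag. A NULL in a compared column never satisfies the condition.
- a row (part_id=7, tag=PD): matches 1 b row(s) → 1 output row(s).
- a row (part_id=6, tag=JV): no match → kept, b columns NULL.
- a row (part_id=8, tag=KW): no match → kept, b columns NULL.
- a row (part_id=5, tag=PD): matches 1 b row(s) → 1 output row(s).
- a row (part_id=7, tag=PD): matches 1 b row(s) → 1 output row(s).
- a row (part_id=NULL, tag=JV): no match → kept, b columns NULL.
- a row (part_id=7, tag=PD): matches 1 b row(s) → 1 output row(s).
Total: 4 matched + 3 padded = 7 rows.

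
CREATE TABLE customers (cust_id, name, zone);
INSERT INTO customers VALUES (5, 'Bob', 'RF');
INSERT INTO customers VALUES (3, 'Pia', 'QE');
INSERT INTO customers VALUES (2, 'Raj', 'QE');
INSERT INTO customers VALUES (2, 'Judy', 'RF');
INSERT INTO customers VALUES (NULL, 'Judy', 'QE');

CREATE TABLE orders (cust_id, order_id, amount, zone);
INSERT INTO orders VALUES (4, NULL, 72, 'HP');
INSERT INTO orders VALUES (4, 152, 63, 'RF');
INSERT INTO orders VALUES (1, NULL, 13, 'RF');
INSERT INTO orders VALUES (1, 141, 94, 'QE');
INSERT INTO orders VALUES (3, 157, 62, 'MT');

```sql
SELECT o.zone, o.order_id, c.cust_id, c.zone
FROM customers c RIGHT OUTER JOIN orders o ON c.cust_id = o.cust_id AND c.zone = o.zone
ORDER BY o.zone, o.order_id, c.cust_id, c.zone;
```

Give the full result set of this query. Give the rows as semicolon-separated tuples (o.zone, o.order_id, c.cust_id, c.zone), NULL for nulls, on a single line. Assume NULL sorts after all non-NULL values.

(HP, NULL, NULL, NULL); (MT, 157, NULL, NULL); (QE, 141, NULL, NULL); (RF, 152, NULL, NULL); (RF, NULL, NULL, NULL)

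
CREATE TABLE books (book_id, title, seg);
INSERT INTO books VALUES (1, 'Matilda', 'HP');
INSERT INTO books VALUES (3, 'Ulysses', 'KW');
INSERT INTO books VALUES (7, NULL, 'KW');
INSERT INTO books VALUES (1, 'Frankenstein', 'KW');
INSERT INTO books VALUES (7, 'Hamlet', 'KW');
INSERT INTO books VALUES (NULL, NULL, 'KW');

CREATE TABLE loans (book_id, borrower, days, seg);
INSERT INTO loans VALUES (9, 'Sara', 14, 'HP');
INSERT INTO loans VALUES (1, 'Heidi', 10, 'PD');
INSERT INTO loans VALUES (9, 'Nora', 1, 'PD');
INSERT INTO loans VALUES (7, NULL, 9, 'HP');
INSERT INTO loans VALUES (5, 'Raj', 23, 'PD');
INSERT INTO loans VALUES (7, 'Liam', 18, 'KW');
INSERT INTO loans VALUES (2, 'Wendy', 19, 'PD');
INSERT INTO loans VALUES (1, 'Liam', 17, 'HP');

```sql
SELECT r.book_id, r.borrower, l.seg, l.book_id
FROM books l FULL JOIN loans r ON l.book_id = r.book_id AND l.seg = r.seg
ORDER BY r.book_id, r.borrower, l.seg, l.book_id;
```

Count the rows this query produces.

12

FULL OUTER JOIN keeps every row from both sides; unmatched rows get NULL for the other side's columns.
Matching on l.book_id = r.book_id AND l.seg = r.seg. A NULL in a compared column never satisfies the condition.
- book_id=1, seg=HP: 1 matching r row(s), so 1 row(s) emitted.
- book_id=3, seg=KW: no r row matches, row kept with r columns NULL.
- book_id=7, seg=KW: 1 matching r row(s), so 1 row(s) emitted.
- book_id=1, seg=KW: no r row matches, row kept with r columns NULL.
- book_id=7, seg=KW: 1 matching r row(s), so 1 row(s) emitted.
- book_id=NULL, seg=KW: no r row matches, row kept with r columns NULL.
- 6 r row(s) had no l match → kept, l columns NULL.
Total: 3 matched + 9 padded = 12 rows.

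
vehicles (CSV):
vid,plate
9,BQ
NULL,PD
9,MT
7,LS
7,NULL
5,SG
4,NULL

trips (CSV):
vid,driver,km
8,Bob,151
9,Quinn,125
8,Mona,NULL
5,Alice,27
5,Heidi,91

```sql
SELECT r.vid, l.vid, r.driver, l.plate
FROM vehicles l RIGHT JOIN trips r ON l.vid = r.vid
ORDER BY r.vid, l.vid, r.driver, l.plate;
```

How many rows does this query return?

6

RIGHT JOIN keeps every row from `trips`; unmatched rows get NULL for `vehicles`'s columns.
Matching on l.vid = r.vid. A NULL in a compared column never satisfies the condition.
- l (vid=9) pairs with 1 row(s) of r.
- l (vid=NULL) has no partner in r.
- l (vid=9) pairs with 1 row(s) of r.
- l (vid=7) has no partner in r.
- l (vid=7) has no partner in r.
- l (vid=5) pairs with 2 row(s) of r.
- l (vid=4) has no partner in r.
- plus 2 unmatched r row(s), each kept with NULL l columns.
Total: 4 matched + 2 padded = 6 rows.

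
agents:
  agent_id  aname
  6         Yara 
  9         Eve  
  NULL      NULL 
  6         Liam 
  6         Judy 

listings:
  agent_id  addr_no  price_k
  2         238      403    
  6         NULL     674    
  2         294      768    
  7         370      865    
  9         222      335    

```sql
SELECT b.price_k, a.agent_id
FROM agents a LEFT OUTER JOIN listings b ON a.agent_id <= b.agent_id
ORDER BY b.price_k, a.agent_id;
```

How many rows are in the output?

LEFT JOIN keeps every row from `agents`; unmatched rows get NULL for `listings`'s columns.
Matching on a.agent_id <= b.agent_id. A NULL in a compared column never satisfies the condition.
Matched pairs: 10; unmatched a rows kept: 1.
Total: 10 matched + 1 padded = 11 rows.

11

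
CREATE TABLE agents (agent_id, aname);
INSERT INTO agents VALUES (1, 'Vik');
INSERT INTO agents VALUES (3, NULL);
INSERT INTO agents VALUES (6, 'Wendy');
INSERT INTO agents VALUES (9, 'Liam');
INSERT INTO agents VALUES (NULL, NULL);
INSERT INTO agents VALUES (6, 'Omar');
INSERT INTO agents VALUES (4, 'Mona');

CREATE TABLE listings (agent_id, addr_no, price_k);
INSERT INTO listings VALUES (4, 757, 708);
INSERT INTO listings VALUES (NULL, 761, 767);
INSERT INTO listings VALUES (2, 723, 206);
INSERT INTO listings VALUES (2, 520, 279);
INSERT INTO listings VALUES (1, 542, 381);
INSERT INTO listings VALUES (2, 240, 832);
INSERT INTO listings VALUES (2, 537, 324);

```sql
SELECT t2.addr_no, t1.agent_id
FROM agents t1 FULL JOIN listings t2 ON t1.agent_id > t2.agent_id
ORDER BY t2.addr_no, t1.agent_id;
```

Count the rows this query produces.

FULL OUTER JOIN keeps every row from both sides; unmatched rows get NULL for the other side's columns.
Matching on t1.agent_id > t2.agent_id. A NULL in a compared column never satisfies the condition.
- t1 row (agent_id=1): no match → kept, t2 columns NULL.
- t1 row (agent_id=3): matches 5 t2 row(s) → 5 output row(s).
- t1 row (agent_id=6): matches 6 t2 row(s) → 6 output row(s).
- t1 row (agent_id=9): matches 6 t2 row(s) → 6 output row(s).
- t1 row (agent_id=NULL): no match → kept, t2 columns NULL.
- t1 row (agent_id=6): matches 6 t2 row(s) → 6 output row(s).
- t1 row (agent_id=4): matches 5 t2 row(s) → 5 output row(s).
- 1 t2 row(s) had no t1 match → kept, t1 columns NULL.
Total: 28 matched + 3 padded = 31 rows.

31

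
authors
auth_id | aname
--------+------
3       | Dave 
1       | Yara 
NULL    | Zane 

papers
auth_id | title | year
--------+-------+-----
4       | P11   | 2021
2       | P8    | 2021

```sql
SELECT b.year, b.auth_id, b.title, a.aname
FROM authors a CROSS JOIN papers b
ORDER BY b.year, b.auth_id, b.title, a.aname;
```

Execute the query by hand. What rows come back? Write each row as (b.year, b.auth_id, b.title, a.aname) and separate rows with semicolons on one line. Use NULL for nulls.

(2021, 2, P8, Dave); (2021, 2, P8, Yara); (2021, 2, P8, Zane); (2021, 4, P11, Dave); (2021, 4, P11, Yara); (2021, 4, P11, Zane)

CROSS JOIN pairs every row of `authors` with every row of `papers`: 3 × 2 = 6 rows.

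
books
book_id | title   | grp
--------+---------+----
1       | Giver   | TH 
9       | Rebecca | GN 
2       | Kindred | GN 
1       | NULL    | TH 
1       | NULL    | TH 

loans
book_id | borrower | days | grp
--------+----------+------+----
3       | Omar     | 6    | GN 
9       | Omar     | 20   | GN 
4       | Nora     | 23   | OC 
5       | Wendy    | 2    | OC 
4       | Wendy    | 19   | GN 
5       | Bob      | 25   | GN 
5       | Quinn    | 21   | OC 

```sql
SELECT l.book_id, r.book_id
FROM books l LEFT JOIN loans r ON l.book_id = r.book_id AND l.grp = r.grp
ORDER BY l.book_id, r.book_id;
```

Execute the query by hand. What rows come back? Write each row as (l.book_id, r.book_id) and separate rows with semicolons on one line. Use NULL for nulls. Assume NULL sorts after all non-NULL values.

(1, NULL); (1, NULL); (1, NULL); (2, NULL); (9, 9)

LEFT JOIN keeps every row from `books`; unmatched rows get NULL for `loans`'s columns.
Matching on l.book_id = r.book_id AND l.grp = r.grp.
Matched pairs: 1; unmatched l rows kept: 4.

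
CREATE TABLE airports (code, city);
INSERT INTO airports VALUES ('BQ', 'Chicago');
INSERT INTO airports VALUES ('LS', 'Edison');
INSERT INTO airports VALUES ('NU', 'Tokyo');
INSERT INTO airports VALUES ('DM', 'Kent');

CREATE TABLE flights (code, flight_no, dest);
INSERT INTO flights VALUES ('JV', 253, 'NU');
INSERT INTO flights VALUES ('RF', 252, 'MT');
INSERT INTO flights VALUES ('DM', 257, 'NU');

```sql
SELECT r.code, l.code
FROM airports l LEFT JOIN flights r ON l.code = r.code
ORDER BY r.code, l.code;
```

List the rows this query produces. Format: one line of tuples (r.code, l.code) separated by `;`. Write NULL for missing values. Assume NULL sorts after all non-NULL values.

LEFT JOIN keeps every row from `airports`; unmatched rows get NULL for `flights`'s columns.
Matching on l.code = r.code.
- l[0] code=BQ → no match; kept with NULLs on the r side.
- l[1] code=LS → no match; kept with NULLs on the r side.
- l[2] code=NU → no match; kept with NULLs on the r side.
- l[3] code=DM → 1 match(es) in r → 1 row(s).
After projecting and ordering:
r.code | l.code
DM | DM
NULL | BQ
NULL | LS
NULL | NU

(DM, DM); (NULL, BQ); (NULL, LS); (NULL, NU)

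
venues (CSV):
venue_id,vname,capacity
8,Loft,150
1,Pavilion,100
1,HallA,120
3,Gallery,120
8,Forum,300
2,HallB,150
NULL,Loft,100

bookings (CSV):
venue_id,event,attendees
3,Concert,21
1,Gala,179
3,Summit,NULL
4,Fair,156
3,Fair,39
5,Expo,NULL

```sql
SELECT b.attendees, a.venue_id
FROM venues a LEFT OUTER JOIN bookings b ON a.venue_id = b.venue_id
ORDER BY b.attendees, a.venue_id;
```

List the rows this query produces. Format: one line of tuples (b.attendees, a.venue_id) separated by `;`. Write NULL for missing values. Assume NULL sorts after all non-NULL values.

(21, 3); (39, 3); (179, 1); (179, 1); (NULL, 2); (NULL, 3); (NULL, 8); (NULL, 8); (NULL, NULL)

LEFT JOIN keeps every row from `venues`; unmatched rows get NULL for `bookings`'s columns.
Matching on a.venue_id = b.venue_id. A NULL in a compared column never satisfies the condition.
- a (venue_id=8) has no partner → padded with NULL.
- a (venue_id=1) pairs with 1 row(s) of b.
- a (venue_id=1) pairs with 1 row(s) of b.
- a (venue_id=3) pairs with 3 row(s) of b.
- a (venue_id=8) has no partner → padded with NULL.
- a (venue_id=2) has no partner → padded with NULL.
- a (venue_id=NULL) has no partner → padded with NULL.
After projecting and ordering:
b.attendees | a.venue_id
21 | 3
39 | 3
179 | 1
179 | 1
NULL | 2
NULL | 3
NULL | 8
NULL | 8
NULL | NULL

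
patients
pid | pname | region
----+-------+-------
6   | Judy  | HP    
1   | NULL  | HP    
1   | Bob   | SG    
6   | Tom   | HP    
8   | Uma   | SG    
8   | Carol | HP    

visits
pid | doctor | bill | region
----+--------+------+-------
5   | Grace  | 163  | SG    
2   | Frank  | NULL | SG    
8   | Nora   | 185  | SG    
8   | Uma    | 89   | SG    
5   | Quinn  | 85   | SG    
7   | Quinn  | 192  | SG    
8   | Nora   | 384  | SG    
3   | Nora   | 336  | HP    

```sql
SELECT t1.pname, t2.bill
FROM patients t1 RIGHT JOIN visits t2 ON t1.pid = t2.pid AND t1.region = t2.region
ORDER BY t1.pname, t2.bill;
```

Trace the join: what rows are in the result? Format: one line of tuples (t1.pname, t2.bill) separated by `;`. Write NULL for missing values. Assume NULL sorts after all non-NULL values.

(Uma, 89); (Uma, 185); (Uma, 384); (NULL, 85); (NULL, 163); (NULL, 192); (NULL, 336); (NULL, NULL)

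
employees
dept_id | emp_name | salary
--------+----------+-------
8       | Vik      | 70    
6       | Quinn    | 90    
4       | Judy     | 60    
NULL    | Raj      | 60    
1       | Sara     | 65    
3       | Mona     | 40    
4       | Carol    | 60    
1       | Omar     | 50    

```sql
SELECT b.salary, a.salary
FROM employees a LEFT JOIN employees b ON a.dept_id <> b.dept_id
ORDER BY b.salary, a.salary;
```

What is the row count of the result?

39

LEFT JOIN keeps every row from `employees a`; unmatched rows get NULL for `employees b`'s columns.
Matching on a.dept_id <> b.dept_id. A NULL in a compared column never satisfies the condition.
- a (dept_id=8) pairs with 6 row(s) of b.
- a (dept_id=6) pairs with 6 row(s) of b.
- a (dept_id=4) pairs with 5 row(s) of b.
- a (dept_id=NULL) has no partner → padded with NULL.
- a (dept_id=1) pairs with 5 row(s) of b.
- a (dept_id=3) pairs with 6 row(s) of b.
- a (dept_id=4) pairs with 5 row(s) of b.
- a (dept_id=1) pairs with 5 row(s) of b.
Total: 38 matched + 1 padded = 39 rows.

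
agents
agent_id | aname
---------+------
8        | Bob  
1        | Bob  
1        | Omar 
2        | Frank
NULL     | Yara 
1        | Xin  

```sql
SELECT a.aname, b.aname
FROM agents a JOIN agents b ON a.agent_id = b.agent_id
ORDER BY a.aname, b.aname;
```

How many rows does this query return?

11

INNER JOIN keeps only pairs where the ON condition holds.
Matching on a.agent_id = b.agent_id. A NULL in a compared column never satisfies the condition.
- a row (agent_id=8): matches 1 b row(s) → 1 output row(s).
- a row (agent_id=1): matches 3 b row(s) → 3 output row(s).
- a row (agent_id=1): matches 3 b row(s) → 3 output row(s).
- a row (agent_id=2): matches 1 b row(s) → 1 output row(s).
- a row (agent_id=NULL): no match → dropped.
- a row (agent_id=1): matches 3 b row(s) → 3 output row(s).
Total: 11 rows.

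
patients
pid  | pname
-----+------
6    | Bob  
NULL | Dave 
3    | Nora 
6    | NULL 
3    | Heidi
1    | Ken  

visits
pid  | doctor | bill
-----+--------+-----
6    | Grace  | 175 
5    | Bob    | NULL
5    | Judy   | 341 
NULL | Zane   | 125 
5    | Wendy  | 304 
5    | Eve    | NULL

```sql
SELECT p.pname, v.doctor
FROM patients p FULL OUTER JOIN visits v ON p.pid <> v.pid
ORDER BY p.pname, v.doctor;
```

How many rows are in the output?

25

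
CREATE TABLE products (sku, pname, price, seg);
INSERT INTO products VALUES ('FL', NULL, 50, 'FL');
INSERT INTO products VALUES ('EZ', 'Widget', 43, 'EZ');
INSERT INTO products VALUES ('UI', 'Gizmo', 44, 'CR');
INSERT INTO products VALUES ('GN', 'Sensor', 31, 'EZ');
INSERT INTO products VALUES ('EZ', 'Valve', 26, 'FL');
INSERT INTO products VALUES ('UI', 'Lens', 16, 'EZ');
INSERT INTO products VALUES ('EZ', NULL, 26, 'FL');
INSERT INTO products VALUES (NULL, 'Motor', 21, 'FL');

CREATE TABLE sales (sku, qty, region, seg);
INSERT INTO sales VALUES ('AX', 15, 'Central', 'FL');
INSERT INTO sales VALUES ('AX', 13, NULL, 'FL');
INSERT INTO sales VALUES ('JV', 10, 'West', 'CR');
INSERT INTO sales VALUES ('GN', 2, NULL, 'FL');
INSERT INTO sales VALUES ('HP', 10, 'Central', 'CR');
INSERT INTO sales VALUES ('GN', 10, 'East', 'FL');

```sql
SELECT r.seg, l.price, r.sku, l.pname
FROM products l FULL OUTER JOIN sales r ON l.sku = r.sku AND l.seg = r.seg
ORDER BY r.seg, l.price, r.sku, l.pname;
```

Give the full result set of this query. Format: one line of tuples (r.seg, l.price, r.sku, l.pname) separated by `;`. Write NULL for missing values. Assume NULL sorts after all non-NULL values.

(CR, NULL, HP, NULL); (CR, NULL, JV, NULL); (FL, NULL, AX, NULL); (FL, NULL, AX, NULL); (FL, NULL, GN, NULL); (FL, NULL, GN, NULL); (NULL, 16, NULL, Lens); (NULL, 21, NULL, Motor); (NULL, 26, NULL, Valve); (NULL, 26, NULL, NULL); (NULL, 31, NULL, Sensor); (NULL, 43, NULL, Widget); (NULL, 44, NULL, Gizmo); (NULL, 50, NULL, NULL)

FULL OUTER JOIN keeps every row from both sides; unmatched rows get NULL for the other side's columns.
Matching on l.sku = r.sku AND l.seg = r.seg. A NULL in a compared column never satisfies the condition.
- l (sku=FL, seg=FL) has no partner → padded with NULL.
- l (sku=EZ, seg=EZ) has no partner → padded with NULL.
- l (sku=UI, seg=CR) has no partner → padded with NULL.
- l (sku=GN, seg=EZ) has no partner → padded with NULL.
- l (sku=EZ, seg=FL) has no partner → padded with NULL.
- l (sku=UI, seg=EZ) has no partner → padded with NULL.
- l (sku=EZ, seg=FL) has no partner → padded with NULL.
- l (sku=NULL, seg=FL) has no partner → padded with NULL.
- plus 6 unmatched r row(s), each kept with NULL l columns.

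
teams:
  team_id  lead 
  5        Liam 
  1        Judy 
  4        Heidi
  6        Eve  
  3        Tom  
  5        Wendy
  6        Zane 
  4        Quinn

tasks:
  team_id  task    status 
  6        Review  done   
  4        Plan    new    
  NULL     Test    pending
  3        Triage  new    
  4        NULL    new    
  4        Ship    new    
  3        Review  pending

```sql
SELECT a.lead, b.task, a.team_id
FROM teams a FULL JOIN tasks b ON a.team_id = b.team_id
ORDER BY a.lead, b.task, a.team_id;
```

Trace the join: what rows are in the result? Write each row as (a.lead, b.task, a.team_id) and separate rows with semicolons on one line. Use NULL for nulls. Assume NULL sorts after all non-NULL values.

(Eve, Review, 6); (Heidi, Plan, 4); (Heidi, Ship, 4); (Heidi, NULL, 4); (Judy, NULL, 1); (Liam, NULL, 5); (Quinn, Plan, 4); (Quinn, Ship, 4); (Quinn, NULL, 4); (Tom, Review, 3); (Tom, Triage, 3); (Wendy, NULL, 5); (Zane, Review, 6); (NULL, Test, NULL)

FULL OUTER JOIN keeps every row from both sides; unmatched rows get NULL for the other side's columns.
Matching on a.team_id = b.team_id. A NULL in a compared column never satisfies the condition.
- a row (team_id=5): no match → kept, b columns NULL.
- a row (team_id=1): no match → kept, b columns NULL.
- a row (team_id=4): matches 3 b row(s) → 3 output row(s).
- a row (team_id=6): matches 1 b row(s) → 1 output row(s).
- a row (team_id=3): matches 2 b row(s) → 2 output row(s).
- a row (team_id=5): no match → kept, b columns NULL.
- a row (team_id=6): matches 1 b row(s) → 1 output row(s).
- a row (team_id=4): matches 3 b row(s) → 3 output row(s).
- plus 1 unmatched b row(s), each kept with NULL a columns.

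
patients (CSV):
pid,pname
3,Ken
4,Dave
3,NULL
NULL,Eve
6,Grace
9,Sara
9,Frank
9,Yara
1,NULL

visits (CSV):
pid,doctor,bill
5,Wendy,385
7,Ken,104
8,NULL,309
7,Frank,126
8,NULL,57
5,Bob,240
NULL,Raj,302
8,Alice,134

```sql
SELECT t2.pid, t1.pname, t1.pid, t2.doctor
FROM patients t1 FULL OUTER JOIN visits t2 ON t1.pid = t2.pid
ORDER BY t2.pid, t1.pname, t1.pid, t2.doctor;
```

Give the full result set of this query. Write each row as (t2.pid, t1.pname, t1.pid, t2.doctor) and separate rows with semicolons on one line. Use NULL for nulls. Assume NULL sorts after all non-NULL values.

(5, NULL, NULL, Bob); (5, NULL, NULL, Wendy); (7, NULL, NULL, Frank); (7, NULL, NULL, Ken); (8, NULL, NULL, Alice); (8, NULL, NULL, NULL); (8, NULL, NULL, NULL); (NULL, Dave, 4, NULL); (NULL, Eve, NULL, NULL); (NULL, Frank, 9, NULL); (NULL, Grace, 6, NULL); (NULL, Ken, 3, NULL); (NULL, Sara, 9, NULL); (NULL, Yara, 9, NULL); (NULL, NULL, 1, NULL); (NULL, NULL, 3, NULL); (NULL, NULL, NULL, Raj)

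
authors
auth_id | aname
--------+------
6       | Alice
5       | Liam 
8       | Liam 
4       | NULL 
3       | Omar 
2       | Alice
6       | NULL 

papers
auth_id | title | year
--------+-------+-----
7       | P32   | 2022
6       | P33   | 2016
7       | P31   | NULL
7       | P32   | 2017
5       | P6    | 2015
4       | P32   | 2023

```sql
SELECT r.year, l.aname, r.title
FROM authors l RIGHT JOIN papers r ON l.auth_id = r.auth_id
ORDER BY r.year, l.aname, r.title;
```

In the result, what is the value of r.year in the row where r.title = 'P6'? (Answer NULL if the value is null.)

2015

RIGHT JOIN keeps every row from `papers`; unmatched rows get NULL for `authors`'s columns.
Matching on l.auth_id = r.auth_id.
- l[0] auth_id=6 → 1 match(es) in r → 1 row(s).
- l[1] auth_id=5 → 1 match(es) in r → 1 row(s).
- l[2] auth_id=8 → no match.
- l[3] auth_id=4 → 1 match(es) in r → 1 row(s).
- l[4] auth_id=3 → no match.
- l[5] auth_id=2 → no match.
- l[6] auth_id=6 → 1 match(es) in r → 1 row(s).
- 3 r row(s) had no l match → kept, l columns NULL.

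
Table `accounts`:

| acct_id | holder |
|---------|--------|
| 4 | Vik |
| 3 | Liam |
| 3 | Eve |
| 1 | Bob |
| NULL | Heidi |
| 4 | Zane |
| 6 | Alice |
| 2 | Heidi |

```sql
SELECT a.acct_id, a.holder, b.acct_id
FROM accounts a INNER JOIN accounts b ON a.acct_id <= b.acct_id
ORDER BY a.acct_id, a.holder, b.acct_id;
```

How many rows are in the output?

30

INNER JOIN keeps only pairs where the ON condition holds.
Matching on a.acct_id <= b.acct_id. A NULL in a compared column never satisfies the condition.
Matched pairs: 30.
Total: 30 rows.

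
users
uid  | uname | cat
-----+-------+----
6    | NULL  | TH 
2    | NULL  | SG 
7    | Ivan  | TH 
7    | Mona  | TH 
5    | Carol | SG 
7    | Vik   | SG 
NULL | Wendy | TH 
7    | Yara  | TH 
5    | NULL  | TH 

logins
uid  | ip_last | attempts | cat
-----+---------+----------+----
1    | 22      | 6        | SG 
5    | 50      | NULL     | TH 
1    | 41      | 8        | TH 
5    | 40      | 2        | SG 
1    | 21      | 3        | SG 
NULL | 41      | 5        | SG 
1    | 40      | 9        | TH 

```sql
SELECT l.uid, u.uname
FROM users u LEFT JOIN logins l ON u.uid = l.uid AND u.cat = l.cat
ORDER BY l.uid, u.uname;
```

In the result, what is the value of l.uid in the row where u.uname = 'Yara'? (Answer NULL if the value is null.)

LEFT JOIN keeps every row from `users`; unmatched rows get NULL for `logins`'s columns.
Matching on u.uid = l.uid AND u.cat = l.cat. A NULL in a compared column never satisfies the condition.
Matched pairs: 2; unmatched u rows kept: 7.

NULL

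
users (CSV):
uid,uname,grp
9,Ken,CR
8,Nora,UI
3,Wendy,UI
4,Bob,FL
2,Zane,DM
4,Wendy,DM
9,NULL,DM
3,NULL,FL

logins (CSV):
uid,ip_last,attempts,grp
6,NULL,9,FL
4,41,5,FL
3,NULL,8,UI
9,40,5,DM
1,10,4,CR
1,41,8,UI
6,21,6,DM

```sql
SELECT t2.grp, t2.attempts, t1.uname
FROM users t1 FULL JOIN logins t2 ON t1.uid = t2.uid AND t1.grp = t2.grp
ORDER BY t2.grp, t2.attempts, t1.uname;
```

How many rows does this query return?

12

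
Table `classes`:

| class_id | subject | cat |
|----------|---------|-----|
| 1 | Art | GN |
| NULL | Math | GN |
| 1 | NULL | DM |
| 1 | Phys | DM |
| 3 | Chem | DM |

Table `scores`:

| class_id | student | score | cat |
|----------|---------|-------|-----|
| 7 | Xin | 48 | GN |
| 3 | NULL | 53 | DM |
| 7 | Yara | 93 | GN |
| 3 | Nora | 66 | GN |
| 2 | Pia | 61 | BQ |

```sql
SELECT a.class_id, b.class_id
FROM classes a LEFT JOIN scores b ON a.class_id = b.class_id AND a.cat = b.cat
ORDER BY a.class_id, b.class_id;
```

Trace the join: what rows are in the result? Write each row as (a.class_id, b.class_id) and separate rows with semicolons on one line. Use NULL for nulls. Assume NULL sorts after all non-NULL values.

(1, NULL); (1, NULL); (1, NULL); (3, 3); (NULL, NULL)

LEFT JOIN keeps every row from `classes`; unmatched rows get NULL for `scores`'s columns.
Matching on a.class_id = b.class_id AND a.cat = b.cat. A NULL in a compared column never satisfies the condition.
- a row (class_id=1, cat=GN): no match → kept, b columns NULL.
- a row (class_id=NULL, cat=GN): no match → kept, b columns NULL.
- a row (class_id=1, cat=DM): no match → kept, b columns NULL.
- a row (class_id=1, cat=DM): no match → kept, b columns NULL.
- a row (class_id=3, cat=DM): matches 1 b row(s) → 1 output row(s).
After projecting and ordering:
a.class_id | b.class_id
1 | NULL
1 | NULL
1 | NULL
3 | 3
NULL | NULL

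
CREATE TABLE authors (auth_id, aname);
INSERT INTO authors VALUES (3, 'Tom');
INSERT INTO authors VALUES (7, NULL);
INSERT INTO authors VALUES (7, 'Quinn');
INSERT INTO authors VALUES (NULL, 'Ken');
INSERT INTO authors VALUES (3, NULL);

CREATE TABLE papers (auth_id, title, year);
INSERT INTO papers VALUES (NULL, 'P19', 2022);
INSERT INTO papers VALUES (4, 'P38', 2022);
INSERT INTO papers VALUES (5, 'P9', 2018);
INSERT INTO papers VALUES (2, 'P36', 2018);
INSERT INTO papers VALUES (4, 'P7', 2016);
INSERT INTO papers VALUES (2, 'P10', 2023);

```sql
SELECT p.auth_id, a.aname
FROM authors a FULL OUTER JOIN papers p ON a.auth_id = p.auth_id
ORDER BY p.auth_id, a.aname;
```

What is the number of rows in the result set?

FULL OUTER JOIN keeps every row from both sides; unmatched rows get NULL for the other side's columns.
Matching on a.auth_id = p.auth_id. A NULL in a compared column never satisfies the condition.
- a (auth_id=3) has no partner → padded with NULL.
- a (auth_id=7) has no partner → padded with NULL.
- a (auth_id=7) has no partner → padded with NULL.
- a (auth_id=NULL) has no partner → padded with NULL.
- a (auth_id=3) has no partner → padded with NULL.
- 6 p row(s) had no a match → kept, a columns NULL.
Total: 0 matched + 11 padded = 11 rows.

11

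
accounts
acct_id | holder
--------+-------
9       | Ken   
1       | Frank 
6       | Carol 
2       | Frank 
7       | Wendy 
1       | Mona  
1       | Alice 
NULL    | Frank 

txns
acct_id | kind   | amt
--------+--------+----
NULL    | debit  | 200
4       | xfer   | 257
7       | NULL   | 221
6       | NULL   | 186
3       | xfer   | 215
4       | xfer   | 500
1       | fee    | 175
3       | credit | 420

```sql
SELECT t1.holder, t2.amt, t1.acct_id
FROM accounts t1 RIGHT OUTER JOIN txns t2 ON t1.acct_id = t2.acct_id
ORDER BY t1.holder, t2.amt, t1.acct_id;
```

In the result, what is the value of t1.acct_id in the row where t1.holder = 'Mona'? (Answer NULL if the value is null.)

RIGHT JOIN keeps every row from `txns`; unmatched rows get NULL for `accounts`'s columns.
Matching on t1.acct_id = t2.acct_id. A NULL in a compared column never satisfies the condition.
- acct_id=9: no matching t2 row.
- acct_id=1: 1 matching t2 row(s), so 1 row(s) emitted.
- acct_id=6: 1 matching t2 row(s), so 1 row(s) emitted.
- acct_id=2: no matching t2 row.
- acct_id=7: 1 matching t2 row(s), so 1 row(s) emitted.
- acct_id=1: 1 matching t2 row(s), so 1 row(s) emitted.
- acct_id=1: 1 matching t2 row(s), so 1 row(s) emitted.
- acct_id=NULL: no matching t2 row.
- plus 5 unmatched t2 row(s), each kept with NULL t1 columns.

1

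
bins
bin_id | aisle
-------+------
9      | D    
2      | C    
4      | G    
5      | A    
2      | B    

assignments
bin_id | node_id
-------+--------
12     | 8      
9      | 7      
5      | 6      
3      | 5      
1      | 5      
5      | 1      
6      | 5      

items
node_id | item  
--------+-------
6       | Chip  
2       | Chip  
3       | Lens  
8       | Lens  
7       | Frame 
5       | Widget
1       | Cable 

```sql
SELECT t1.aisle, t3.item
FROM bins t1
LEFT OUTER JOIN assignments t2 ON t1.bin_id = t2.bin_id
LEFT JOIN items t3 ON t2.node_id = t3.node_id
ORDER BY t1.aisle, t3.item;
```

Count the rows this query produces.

6

Step 1 — t1 LEFT JOIN t2 on bin_id → 6 row(s).
Then LEFT JOIN `items t3` on node_id: each of those 6 rows is kept; rows whose t2.node_id has no match in t3 get NULL for t3's columns.
Result: 6 row(s).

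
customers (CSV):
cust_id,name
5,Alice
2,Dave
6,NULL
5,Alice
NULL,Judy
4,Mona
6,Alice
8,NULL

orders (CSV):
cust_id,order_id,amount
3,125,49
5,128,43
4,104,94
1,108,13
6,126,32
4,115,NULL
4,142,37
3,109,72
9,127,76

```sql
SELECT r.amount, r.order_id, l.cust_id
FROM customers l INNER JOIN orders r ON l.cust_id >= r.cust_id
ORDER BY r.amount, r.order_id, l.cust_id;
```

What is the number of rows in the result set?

INNER JOIN keeps only pairs where the ON condition holds.
Matching on l.cust_id >= r.cust_id. A NULL in a compared column never satisfies the condition.
Matched pairs: 45.
Total: 45 rows.

45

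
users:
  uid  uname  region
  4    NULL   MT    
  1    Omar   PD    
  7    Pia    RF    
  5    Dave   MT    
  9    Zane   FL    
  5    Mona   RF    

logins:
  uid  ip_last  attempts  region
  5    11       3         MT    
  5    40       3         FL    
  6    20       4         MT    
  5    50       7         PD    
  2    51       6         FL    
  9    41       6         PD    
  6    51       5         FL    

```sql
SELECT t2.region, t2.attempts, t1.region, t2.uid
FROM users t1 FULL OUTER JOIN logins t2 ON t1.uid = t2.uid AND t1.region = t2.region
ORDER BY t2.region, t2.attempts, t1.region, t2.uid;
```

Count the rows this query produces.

12

FULL OUTER JOIN keeps every row from both sides; unmatched rows get NULL for the other side's columns.
Matching on t1.uid = t2.uid AND t1.region = t2.region.
- uid=4, region=MT: no t2 row matches, row kept with t2 columns NULL.
- uid=1, region=PD: no t2 row matches, row kept with t2 columns NULL.
- uid=7, region=RF: no t2 row matches, row kept with t2 columns NULL.
- uid=5, region=MT: 1 matching t2 row(s), so 1 row(s) emitted.
- uid=9, region=FL: no t2 row matches, row kept with t2 columns NULL.
- uid=5, region=RF: no t2 row matches, row kept with t2 columns NULL.
- 6 row(s) from t2 found no t1 partner → padded with NULL.
Total: 1 matched + 11 padded = 12 rows.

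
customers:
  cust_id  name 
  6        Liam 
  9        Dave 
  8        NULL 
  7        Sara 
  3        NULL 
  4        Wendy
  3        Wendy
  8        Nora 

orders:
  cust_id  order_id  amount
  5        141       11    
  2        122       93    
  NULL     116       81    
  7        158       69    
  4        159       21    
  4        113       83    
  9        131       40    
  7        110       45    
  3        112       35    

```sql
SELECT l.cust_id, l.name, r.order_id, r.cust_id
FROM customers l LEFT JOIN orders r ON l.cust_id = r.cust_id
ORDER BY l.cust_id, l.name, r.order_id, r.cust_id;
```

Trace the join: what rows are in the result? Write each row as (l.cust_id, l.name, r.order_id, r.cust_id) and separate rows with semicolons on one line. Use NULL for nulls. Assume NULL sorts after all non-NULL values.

(3, Wendy, 112, 3); (3, NULL, 112, 3); (4, Wendy, 113, 4); (4, Wendy, 159, 4); (6, Liam, NULL, NULL); (7, Sara, 110, 7); (7, Sara, 158, 7); (8, Nora, NULL, NULL); (8, NULL, NULL, NULL); (9, Dave, 131, 9)

LEFT JOIN keeps every row from `customers`; unmatched rows get NULL for `orders`'s columns.
Matching on l.cust_id = r.cust_id. A NULL in a compared column never satisfies the condition.
Matched pairs: 7; unmatched l rows kept: 3.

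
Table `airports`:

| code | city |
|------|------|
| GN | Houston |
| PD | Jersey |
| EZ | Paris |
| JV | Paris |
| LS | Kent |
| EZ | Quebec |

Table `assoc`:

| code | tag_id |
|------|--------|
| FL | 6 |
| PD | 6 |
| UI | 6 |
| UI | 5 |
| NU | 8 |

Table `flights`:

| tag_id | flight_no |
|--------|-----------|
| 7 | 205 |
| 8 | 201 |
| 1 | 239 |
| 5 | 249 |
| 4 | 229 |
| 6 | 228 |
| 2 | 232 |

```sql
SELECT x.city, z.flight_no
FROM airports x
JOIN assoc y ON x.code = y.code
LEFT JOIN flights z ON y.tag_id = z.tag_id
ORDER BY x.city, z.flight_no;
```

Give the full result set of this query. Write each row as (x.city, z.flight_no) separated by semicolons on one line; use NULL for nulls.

(Jersey, 228)

Joins associate left-to-right: airports INNER JOIN assoc on code gives 1 intermediate row(s).
Then LEFT JOIN `flights z` on tag_id: each of those 1 rows is kept; rows whose y.tag_id has no match in z get NULL for z's columns.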